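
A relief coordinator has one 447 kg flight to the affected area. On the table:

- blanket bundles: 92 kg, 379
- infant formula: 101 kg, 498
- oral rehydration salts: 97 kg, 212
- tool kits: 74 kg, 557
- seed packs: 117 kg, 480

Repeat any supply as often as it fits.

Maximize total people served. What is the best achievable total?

3342

Best packing: 6×tool kits — 444 kg, 3342 total.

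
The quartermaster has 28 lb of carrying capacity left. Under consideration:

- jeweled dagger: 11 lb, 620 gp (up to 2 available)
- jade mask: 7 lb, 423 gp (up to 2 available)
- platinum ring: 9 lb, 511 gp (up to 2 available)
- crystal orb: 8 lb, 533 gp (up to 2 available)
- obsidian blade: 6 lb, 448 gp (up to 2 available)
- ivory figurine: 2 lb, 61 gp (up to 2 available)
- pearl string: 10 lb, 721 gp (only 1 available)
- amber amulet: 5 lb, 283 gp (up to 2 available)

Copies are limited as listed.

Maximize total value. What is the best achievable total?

A density-first pass picks 2×obsidian blade + pearl string + amber amulet — 1900 at 27 lb.
The 15 lb tied up in pearl string and amber amulet is better spent on 2×crystal orb — total rises to 1962 (28 lb).
Nothing else within 28 lb beats 1962.

1962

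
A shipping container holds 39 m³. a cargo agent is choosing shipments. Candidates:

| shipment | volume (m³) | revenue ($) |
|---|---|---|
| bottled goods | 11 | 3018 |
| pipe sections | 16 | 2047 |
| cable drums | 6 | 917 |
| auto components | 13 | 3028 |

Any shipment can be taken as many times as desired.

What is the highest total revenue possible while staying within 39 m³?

The ratio ordering already packs tightly: 3×bottled goods + cable drums, 39 m³, 9971.

9971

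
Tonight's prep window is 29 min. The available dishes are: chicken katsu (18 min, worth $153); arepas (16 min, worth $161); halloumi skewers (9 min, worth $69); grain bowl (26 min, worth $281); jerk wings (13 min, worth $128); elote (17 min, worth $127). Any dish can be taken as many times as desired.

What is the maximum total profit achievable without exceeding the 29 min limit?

289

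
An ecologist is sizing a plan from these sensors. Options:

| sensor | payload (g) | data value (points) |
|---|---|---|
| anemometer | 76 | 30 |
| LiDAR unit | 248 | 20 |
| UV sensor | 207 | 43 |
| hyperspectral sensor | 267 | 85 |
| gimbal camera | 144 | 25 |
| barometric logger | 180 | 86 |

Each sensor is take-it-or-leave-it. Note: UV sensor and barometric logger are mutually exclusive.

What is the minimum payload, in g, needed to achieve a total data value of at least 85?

Need the lightest bundle worth ≥ 85.
barometric logger reaches 86 using 180 g.
Below 180 g the best achievable stays under 85.

180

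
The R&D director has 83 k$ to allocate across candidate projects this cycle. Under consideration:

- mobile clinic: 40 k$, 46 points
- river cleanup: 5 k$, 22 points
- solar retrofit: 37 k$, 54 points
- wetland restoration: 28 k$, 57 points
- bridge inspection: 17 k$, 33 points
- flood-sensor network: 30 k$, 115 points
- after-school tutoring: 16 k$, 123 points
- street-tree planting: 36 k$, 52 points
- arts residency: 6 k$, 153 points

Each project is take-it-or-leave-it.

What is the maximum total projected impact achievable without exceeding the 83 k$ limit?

448

Density check — arts residency 25.50, after-school tutoring 7.69, river cleanup 4.40 are the best per k$.
A density-first pass picks river cleanup + bridge inspection + flood-sensor network + after-school tutoring + arts residency — 446 at 74 k$.
The 22 k$ tied up in river cleanup and bridge inspection is better spent on wetland restoration — total rises to 448 (80 k$).
Runner-up river cleanup + bridge inspection + flood-sensor network + after-school tutoring + arts residency tops out at 446.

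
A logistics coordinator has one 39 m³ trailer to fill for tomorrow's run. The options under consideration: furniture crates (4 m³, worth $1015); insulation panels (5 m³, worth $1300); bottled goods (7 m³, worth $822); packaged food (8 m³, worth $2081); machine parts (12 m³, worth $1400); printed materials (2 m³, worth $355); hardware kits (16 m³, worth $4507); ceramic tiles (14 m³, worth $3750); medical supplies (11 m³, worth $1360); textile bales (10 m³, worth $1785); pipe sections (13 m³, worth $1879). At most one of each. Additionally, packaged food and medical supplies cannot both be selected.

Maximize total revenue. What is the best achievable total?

10572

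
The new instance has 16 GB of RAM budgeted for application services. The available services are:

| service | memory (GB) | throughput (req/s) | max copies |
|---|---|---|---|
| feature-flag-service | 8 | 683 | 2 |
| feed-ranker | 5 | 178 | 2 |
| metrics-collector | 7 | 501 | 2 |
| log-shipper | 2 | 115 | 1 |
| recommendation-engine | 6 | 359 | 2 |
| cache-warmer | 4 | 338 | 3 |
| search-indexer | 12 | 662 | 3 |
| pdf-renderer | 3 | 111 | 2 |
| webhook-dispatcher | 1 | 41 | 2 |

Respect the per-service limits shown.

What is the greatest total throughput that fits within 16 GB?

1366

Ranking by ratio (throughput/GB): feature-flag-service 85.38, cache-warmer 84.50, metrics-collector 71.57.
Taking 2×feature-flag-service: 16 GB used, 1366 in throughput.
No other feasible combination exceeds 1366.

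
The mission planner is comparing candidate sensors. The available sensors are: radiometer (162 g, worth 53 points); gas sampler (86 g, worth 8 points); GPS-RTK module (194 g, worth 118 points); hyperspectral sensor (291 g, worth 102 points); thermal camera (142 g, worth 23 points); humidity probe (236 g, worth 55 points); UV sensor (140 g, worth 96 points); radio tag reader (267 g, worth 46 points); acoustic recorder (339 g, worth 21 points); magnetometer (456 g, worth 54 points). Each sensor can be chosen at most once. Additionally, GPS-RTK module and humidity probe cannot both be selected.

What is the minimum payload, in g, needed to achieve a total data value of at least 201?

334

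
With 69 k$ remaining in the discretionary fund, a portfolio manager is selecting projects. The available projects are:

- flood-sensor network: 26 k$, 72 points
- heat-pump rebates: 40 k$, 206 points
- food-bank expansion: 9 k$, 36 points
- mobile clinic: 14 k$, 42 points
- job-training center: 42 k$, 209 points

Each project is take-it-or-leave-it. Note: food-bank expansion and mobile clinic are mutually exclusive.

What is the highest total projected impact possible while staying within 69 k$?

281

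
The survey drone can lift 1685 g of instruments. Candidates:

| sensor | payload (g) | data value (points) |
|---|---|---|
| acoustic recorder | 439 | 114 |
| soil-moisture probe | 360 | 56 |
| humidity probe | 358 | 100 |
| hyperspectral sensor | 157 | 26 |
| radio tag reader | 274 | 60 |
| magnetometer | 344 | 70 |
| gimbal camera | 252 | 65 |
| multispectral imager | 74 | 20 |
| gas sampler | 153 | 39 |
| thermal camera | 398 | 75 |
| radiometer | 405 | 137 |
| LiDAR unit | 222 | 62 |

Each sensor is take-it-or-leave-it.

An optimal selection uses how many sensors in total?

Optimal total is 478.
acoustic recorder + humidity probe + gimbal camera + radiometer + LiDAR unit hits 478 at 1676 g.
Every optimal selection uses 5 sensors.

5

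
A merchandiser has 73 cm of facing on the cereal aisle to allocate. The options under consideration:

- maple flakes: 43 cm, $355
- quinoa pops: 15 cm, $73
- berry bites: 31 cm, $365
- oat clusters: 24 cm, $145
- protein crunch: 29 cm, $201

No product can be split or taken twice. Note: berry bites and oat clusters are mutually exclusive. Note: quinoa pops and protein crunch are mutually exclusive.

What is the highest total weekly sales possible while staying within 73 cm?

566

Best packing: berry bites + protein crunch — 60 cm, 566 total.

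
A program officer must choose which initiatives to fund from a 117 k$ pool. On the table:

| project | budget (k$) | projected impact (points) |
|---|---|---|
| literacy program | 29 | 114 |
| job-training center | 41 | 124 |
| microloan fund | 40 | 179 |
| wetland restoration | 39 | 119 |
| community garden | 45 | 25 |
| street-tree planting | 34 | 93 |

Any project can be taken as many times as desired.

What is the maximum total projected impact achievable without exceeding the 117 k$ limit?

Literacy program + 2×microloan fund uses 109 of the 117 k$ and totals 472.
Every other selection either busts 117 k$ or fails to beat 472.

472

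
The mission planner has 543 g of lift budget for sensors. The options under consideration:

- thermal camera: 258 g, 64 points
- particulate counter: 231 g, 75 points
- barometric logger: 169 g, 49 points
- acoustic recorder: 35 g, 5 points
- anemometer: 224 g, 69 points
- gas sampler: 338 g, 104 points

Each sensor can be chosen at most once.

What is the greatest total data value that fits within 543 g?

158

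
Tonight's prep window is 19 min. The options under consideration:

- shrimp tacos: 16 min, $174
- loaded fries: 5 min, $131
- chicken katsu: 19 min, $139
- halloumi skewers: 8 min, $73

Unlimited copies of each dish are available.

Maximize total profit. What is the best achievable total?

Density check — loaded fries 26.20, shrimp tacos 10.88, halloumi skewers 9.12 are the best per min.
Taking 3×loaded fries: 15 min used, 393 in profit.
That's the maximum — no swap from here does better than 393.

393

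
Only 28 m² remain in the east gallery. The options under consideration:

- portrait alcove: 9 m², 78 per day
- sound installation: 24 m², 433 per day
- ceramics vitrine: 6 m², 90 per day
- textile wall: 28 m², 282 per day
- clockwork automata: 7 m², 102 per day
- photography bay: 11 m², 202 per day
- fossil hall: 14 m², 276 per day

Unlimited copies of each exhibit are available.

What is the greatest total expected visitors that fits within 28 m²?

Density check — fossil hall 19.71, photography bay 18.36, sound installation 18.04, ceramics vitrine 15.00 are the best per m².
2×fossil hall uses 28 of the 28 m² and totals 552.
Every other selection either busts 28 m² or fails to beat 552.

552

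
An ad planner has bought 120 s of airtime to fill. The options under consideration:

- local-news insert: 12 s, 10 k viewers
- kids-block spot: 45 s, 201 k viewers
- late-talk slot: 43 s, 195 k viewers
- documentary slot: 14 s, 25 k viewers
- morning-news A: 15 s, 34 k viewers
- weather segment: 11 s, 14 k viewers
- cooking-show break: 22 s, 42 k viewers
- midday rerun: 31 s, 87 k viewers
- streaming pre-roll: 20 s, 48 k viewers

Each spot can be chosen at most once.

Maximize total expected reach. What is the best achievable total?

By expected reach per s: late-talk slot 4.53, kids-block spot 4.47, midday rerun 2.81 lead.
Kids-block spot + late-talk slot + midday rerun uses 119 of the 120 s and totals 483.

483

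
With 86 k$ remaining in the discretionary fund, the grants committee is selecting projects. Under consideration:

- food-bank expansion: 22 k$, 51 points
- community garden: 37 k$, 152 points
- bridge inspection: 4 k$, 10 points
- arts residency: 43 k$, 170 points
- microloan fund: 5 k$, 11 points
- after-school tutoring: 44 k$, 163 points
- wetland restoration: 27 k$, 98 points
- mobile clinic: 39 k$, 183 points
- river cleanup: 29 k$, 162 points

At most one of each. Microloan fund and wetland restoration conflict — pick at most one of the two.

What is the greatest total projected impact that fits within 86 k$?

366

By projected impact per k$: river cleanup 5.59, mobile clinic 4.69, community garden 4.11, arts residency 3.95 lead.
Best packing: bridge inspection + microloan fund + mobile clinic + river cleanup — 77 k$, 366 total.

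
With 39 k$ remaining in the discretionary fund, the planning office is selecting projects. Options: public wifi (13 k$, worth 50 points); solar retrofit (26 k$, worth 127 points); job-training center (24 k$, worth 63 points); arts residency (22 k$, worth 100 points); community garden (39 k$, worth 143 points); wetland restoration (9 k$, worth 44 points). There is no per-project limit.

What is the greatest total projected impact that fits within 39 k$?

By projected impact per k$: wetland restoration 4.89, solar retrofit 4.88, arts residency 4.55, public wifi 3.85 lead.
Taking the top-ratio projects first gives 4×wetland restoration for 176 (36 k$).
Dropping 4×wetland restoration frees 36 k$; slotting in public wifi + solar retrofit (39 k$) lifts the total to 177 at 39 k$.
Every other selection either busts 39 k$ or fails to beat 177.

177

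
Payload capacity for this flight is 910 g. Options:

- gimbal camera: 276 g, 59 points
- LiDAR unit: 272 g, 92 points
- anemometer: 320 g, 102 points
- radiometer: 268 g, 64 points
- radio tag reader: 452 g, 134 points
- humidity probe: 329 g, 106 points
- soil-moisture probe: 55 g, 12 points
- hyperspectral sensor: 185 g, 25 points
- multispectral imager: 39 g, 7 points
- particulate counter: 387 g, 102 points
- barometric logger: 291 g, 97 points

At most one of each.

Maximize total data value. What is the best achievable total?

Taking LiDAR unit + humidity probe + barometric logger: 892 g used, 295 in data value.

295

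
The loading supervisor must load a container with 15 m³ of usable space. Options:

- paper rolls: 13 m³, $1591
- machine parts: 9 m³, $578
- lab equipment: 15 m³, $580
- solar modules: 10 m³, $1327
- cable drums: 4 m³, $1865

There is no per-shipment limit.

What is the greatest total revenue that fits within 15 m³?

5595

Taking 3×cable drums: 12 m³ used, 5595 in revenue.
That's the maximum — no swap from here does better than 5595.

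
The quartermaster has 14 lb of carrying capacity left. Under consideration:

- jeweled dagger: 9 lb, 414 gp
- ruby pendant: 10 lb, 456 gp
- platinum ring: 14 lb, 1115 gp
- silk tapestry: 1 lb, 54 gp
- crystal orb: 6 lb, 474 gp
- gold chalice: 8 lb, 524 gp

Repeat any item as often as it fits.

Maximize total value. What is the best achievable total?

1115

Platinum ring uses 14 of the 14 lb and totals 1115.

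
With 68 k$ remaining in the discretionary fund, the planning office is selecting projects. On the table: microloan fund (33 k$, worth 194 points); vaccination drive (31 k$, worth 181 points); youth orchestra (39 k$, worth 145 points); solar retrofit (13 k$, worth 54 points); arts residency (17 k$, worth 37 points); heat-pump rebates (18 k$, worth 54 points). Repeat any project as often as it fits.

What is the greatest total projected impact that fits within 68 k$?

388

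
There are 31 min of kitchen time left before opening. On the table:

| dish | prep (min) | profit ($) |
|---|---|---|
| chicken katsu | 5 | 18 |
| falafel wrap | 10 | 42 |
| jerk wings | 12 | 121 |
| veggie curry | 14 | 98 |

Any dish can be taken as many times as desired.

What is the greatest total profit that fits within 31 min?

Ranking by ratio (profit/min): jerk wings 10.08, veggie curry 7.00, falafel wrap 4.20.
Best packing: chicken katsu + 2×jerk wings — 29 min, 260 total.
That's the maximum — no swap from here does better than 260.

260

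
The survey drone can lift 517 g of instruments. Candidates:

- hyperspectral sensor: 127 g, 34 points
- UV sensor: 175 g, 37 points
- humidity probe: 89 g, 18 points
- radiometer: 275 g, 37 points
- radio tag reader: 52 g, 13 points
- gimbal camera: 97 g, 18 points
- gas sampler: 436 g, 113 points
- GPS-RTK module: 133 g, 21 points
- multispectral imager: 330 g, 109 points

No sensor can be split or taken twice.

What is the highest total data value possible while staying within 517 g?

By data value per g: multispectral imager 0.33, hyperspectral sensor 0.27, gas sampler 0.26 lead.
Hyperspectral sensor + radio tag reader + multispectral imager uses 509 of the 517 g and totals 156.
Nothing else within 517 g beats 156.

156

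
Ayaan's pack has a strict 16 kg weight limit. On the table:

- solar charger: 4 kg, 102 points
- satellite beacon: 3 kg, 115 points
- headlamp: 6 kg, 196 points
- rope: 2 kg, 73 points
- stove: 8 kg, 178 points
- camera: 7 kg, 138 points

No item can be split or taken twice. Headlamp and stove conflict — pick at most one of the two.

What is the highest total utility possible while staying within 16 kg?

The ratio ordering already packs tightly: solar charger + satellite beacon + headlamp + rope, 15 kg, 486.
An exhaustive check of the 64 subsets confirms 486.

486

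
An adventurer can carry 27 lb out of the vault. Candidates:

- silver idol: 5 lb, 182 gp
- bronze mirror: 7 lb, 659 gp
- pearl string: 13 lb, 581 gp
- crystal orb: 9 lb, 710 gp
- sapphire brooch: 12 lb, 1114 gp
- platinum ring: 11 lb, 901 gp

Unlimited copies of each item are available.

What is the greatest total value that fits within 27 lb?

A density-first pass picks silver idol + 3×bronze mirror — 2159 at 26 lb.
The 12 lb tied up in silver idol and bronze mirror is better spent on sapphire brooch — total rises to 2432 (26 lb).
That's the maximum — no swap from here does better than 2432.

2432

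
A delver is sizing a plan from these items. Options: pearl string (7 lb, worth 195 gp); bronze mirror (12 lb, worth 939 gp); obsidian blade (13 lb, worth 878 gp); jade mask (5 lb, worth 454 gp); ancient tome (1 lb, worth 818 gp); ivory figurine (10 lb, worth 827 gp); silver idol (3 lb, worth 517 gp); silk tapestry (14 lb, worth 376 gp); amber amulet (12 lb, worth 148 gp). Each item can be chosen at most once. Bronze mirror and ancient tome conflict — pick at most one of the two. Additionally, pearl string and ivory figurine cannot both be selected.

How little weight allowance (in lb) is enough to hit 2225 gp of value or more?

19

Look for the lowest-weight combination reaching 2225.
Taking jade mask + ancient tome + ivory figurine + silver idol gives 2616 (≥ 2225) for 19 lb.
Below 19 lb the best achievable stays under 2225.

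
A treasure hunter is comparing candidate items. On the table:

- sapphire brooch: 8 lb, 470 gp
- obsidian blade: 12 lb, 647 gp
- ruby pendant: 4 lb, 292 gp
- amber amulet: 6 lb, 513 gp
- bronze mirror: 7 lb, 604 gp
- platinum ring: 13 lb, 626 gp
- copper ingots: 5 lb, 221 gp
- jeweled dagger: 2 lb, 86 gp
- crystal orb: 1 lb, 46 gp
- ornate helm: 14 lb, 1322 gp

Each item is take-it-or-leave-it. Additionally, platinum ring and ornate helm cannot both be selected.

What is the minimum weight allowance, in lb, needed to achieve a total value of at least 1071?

13

Need the lightest bundle worth ≥ 1071.
amber amulet + bronze mirror reaches 1117 using 13 lb.
Below 13 lb the best achievable stays under 1071.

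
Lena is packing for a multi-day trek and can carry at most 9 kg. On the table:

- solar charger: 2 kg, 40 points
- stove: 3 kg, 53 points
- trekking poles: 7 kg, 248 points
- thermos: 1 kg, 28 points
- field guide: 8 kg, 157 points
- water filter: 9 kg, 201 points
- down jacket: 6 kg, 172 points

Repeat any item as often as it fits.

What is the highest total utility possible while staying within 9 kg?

304

Ranking by ratio (utility/kg): trekking poles 35.43, down jacket 28.67, thermos 28.00, water filter 22.33.
The ratio ordering already packs tightly: trekking poles + 2×thermos, 9 kg, 304.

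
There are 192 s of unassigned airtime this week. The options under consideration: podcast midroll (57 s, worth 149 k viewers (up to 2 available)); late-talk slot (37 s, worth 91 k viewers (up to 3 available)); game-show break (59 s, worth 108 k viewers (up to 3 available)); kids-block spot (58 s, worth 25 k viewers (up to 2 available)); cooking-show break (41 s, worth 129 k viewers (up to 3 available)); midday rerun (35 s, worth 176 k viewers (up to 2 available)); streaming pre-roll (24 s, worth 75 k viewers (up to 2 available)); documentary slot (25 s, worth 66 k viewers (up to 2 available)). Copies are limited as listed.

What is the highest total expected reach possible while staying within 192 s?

Density check — midday rerun 5.03, cooking-show break 3.15, streaming pre-roll 3.12 are the best per s.
Taking the top-ratio spots first gives 2×cooking-show break + 2×midday rerun + streaming pre-roll for 685 (176 s).
Dropping cooking-show break frees 41 s; slotting in podcast midroll (57 s) lifts the total to 705 at 192 s.
Nothing else within 192 s beats 705.

705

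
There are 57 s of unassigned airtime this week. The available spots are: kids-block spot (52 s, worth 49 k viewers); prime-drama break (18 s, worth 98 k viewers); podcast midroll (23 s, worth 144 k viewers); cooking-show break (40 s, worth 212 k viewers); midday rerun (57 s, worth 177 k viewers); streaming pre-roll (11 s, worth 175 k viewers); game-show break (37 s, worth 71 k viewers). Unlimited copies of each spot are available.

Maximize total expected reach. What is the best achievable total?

875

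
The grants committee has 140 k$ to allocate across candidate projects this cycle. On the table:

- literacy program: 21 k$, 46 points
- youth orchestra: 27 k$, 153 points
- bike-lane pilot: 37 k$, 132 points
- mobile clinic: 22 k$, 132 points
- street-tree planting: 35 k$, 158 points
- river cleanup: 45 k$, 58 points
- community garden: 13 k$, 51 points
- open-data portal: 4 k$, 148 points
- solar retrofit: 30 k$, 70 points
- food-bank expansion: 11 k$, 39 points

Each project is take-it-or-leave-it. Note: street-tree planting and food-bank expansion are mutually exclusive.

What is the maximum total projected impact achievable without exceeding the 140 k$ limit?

By projected impact per k$: open-data portal 37.00, mobile clinic 6.00, youth orchestra 5.67, street-tree planting 4.51 lead.
Taking youth orchestra + bike-lane pilot + mobile clinic + street-tree planting + community garden + open-data portal: 138 k$ used, 774 in projected impact.
Runner-up youth orchestra + bike-lane pilot + mobile clinic + street-tree planting + open-data portal tops out at 723.

774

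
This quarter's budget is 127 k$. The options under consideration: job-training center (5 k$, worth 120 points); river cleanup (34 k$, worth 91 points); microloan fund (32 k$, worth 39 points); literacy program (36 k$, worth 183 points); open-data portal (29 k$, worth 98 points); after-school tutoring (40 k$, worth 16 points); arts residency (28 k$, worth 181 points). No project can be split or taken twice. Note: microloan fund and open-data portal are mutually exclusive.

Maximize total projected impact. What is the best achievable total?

582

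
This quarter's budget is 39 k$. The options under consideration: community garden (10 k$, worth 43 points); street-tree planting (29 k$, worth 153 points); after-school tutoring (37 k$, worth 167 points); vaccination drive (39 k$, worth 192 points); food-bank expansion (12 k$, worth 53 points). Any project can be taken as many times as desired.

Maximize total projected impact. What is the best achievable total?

196

Community garden + street-tree planting uses 39 of the 39 k$ and totals 196.
Nothing else within 39 k$ beats 196.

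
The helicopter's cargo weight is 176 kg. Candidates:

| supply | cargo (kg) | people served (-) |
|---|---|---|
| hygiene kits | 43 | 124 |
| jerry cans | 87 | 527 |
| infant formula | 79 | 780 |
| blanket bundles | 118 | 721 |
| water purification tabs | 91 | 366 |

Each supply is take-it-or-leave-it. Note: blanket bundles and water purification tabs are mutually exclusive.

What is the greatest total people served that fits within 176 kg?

1307

By people served per kg: infant formula 9.87, blanket bundles 6.11, jerry cans 6.06 lead.
The ratio ordering already packs tightly: jerry cans + infant formula, 166 kg, 1307.
That's the maximum — no feasible swap from here does better than 1307.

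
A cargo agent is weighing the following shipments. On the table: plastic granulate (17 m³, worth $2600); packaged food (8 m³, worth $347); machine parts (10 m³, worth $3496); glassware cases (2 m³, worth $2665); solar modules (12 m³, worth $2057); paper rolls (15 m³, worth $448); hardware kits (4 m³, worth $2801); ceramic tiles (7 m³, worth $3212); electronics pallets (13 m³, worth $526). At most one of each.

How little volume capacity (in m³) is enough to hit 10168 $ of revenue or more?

Need the lightest bundle worth ≥ 10168.
machine parts + glassware cases + hardware kits + ceramic tiles reaches 12174 using 23 m³.
Any bundle with less than 23 m³ falls short of 10168.

23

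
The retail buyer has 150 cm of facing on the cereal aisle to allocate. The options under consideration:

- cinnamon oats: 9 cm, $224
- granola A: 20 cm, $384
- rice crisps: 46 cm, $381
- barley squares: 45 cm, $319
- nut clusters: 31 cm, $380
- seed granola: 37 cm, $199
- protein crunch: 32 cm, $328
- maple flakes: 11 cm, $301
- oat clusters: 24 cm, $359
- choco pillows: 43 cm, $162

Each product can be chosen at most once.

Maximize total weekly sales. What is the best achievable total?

A density-first pass picks cinnamon oats + granola A + nut clusters + protein crunch + maple flakes + oat clusters — 1976 at 127 cm.
Replace protein crunch with rice crisps: the trade gains 53 net, giving 2029 at 141 cm.
Next best is cinnamon oats + granola A + rice crisps + nut clusters + protein crunch + maple flakes at 1998 (149 cm) — short by 31.

2029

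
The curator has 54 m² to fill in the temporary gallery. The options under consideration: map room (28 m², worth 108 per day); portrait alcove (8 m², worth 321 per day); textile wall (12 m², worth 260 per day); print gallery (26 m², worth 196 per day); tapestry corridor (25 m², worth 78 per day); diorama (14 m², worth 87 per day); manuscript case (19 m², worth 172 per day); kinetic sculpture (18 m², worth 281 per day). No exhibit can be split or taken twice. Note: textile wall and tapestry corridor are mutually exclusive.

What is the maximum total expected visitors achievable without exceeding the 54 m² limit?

Best packing: portrait alcove + textile wall + diorama + kinetic sculpture — 52 m², 949 total.
No other feasible combination exceeds 949.

949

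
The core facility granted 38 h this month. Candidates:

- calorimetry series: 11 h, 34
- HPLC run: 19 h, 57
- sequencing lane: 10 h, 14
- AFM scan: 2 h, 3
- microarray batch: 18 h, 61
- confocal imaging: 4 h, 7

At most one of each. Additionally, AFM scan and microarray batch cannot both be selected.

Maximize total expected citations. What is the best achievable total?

118

Ranking by ratio (expected citations/h): microarray batch 3.39, calorimetry series 3.09, HPLC run 3.00.
Best packing: HPLC run + microarray batch — 37 h, 118 total.
The closest alternative, calorimetry series + microarray batch + confocal imaging, reaches only 102.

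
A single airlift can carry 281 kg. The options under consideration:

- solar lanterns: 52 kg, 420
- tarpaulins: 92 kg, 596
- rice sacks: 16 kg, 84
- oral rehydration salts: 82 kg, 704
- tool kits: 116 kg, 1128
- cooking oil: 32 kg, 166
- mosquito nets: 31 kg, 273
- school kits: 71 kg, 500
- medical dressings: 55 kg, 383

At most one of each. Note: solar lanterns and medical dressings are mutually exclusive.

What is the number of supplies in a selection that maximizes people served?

Optimal total is 2525.
One optimal bundle: solar lanterns + oral rehydration salts + tool kits + mosquito nets (281 kg).
All optima have 4 supplies.

4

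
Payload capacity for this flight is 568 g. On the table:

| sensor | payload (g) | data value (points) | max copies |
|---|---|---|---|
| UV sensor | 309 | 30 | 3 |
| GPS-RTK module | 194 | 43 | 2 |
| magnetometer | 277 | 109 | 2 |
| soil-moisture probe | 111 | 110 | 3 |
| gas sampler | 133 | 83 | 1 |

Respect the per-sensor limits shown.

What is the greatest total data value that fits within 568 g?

413

Best packing: 3×soil-moisture probe + gas sampler — 466 g, 413 total.
Every other selection either busts 568 g or exceeds an availability limit or fails to beat 413.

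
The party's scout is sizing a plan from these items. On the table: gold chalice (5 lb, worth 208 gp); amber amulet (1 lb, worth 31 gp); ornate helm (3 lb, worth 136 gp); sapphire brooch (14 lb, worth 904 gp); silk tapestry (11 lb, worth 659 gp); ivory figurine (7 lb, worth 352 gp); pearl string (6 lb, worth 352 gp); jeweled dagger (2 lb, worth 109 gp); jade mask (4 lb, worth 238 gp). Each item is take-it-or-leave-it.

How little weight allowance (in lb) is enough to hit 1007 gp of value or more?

16

Look for the lowest-weight combination reaching 1007.
sapphire brooch + jeweled dagger: 1013 value at 16 lb.
No combination under 16 lb hits 1007.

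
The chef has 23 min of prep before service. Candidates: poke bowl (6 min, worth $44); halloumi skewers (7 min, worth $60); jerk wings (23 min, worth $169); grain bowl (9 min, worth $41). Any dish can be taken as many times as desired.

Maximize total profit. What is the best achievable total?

180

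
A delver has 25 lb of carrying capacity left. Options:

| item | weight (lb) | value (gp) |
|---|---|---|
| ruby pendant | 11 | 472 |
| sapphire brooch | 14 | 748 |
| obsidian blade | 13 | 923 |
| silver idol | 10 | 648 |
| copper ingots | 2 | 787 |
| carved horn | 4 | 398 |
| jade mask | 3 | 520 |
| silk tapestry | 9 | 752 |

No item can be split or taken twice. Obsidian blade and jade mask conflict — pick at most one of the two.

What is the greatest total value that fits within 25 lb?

Ranking by ratio (value/lb): copper ingots 393.50, jade mask 173.33, carved horn 99.50.
Filling by ratio: copper ingots + carved horn + jade mask + silk tapestry for 2457, with 7 lb left unused.
Replace carved horn with silver idol: the trade gains 250 net, giving 2707 at 24 lb.
Next best is silver idol + copper ingots + carved horn + silk tapestry at 2585 (25 lb) — short by 122.

2707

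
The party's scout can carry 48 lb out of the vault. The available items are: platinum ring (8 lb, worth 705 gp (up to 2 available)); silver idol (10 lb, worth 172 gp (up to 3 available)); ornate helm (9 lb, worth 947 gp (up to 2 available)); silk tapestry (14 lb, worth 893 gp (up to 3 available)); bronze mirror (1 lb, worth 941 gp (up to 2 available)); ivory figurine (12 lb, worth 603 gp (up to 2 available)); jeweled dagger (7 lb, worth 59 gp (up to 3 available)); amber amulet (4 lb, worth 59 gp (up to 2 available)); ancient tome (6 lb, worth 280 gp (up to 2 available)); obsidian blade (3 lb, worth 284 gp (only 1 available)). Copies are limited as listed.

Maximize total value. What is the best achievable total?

5789

Density check — bronze mirror 941.00, ornate helm 105.22, obsidian blade 94.67 are the best per lb.
Greedy by ratio would take 2×platinum ring + 2×ornate helm + 2×bronze mirror + ancient tome + obsidian blade: 45 lb used, total 5750.
Replace ancient tome and obsidian blade with ivory figurine: the trade gains 39 net, giving 5789 at 48 lb.
No other feasible combination exceeds 5789.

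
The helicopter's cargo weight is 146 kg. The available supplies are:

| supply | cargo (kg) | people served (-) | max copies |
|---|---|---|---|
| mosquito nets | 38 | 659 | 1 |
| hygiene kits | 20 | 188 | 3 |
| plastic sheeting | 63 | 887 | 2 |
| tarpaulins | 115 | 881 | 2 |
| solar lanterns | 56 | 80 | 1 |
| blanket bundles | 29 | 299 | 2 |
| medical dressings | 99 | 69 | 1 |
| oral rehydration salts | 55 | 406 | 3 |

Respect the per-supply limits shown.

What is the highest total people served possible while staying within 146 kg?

1962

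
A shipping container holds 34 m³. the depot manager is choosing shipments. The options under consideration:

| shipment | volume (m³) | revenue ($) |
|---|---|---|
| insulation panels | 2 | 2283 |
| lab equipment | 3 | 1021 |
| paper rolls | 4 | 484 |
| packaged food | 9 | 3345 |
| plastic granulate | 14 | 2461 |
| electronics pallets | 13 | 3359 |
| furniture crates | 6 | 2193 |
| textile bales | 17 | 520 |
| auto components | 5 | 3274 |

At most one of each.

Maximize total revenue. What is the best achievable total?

Greedy by ratio would take insulation panels + lab equipment + paper rolls + packaged food + furniture crates + auto components: 29 m³ used, total 12600.
The 10 m³ tied up in paper rolls and furniture crates is better spent on electronics pallets — total rises to 13282 (32 m³).
Next best is insulation panels + paper rolls + packaged food + electronics pallets + auto components at 12745 (33 m³) — short by 537.

13282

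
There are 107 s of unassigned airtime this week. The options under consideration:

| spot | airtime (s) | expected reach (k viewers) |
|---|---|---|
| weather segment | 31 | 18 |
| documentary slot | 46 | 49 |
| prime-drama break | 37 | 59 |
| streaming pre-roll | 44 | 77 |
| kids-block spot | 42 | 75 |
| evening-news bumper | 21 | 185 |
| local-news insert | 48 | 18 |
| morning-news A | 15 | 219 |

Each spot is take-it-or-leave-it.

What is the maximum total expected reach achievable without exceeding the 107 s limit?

481

Ranking by ratio (expected reach/s): morning-news A 14.60, evening-news bumper 8.81, kids-block spot 1.79, streaming pre-roll 1.75.
Filling by ratio: kids-block spot + evening-news bumper + morning-news A for 479, with 29 s left unused.
The 42 s tied up in kids-block spot is better spent on weather segment + prime-drama break — total rises to 481 (104 s).
Streaming pre-roll + evening-news bumper + morning-news A (80 s) also reaches 481 — a tie, but nothing goes higher.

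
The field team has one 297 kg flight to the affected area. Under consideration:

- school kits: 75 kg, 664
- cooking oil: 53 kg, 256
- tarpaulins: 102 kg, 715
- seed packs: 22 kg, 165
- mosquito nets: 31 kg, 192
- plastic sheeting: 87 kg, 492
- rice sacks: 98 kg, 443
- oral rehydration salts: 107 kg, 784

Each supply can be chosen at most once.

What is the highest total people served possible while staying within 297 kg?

2163

By people served per kg: school kits 8.85, seed packs 7.50, oral rehydration salts 7.33 lead.
Filling by ratio: school kits + cooking oil + seed packs + mosquito nets + oral rehydration salts for 2061, with 9 kg left unused.
Replace cooking oil and seed packs and mosquito nets with tarpaulins: the trade gains 102 net, giving 2163 at 284 kg.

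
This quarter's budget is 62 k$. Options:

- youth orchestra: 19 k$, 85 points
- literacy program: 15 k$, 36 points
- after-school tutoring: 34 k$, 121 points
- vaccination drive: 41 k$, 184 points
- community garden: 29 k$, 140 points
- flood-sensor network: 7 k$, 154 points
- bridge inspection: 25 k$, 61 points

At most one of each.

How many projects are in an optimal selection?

3

The maximum projected impact within 62 k$ is 379.
youth orchestra + community garden + flood-sensor network hits 379 at 55 k$.
All optima have 3 projects.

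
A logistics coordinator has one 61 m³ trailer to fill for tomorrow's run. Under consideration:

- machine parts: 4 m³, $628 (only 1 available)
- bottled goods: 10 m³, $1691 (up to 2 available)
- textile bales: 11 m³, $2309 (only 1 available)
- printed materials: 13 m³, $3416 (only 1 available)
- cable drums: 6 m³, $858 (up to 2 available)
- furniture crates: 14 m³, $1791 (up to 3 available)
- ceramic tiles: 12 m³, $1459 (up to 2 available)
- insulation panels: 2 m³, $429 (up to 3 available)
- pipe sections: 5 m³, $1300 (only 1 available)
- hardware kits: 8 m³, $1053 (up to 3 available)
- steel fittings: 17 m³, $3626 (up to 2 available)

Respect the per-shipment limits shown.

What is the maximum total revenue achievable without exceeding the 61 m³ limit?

13454

Density check — printed materials 262.77, pipe sections 260.00, insulation panels 214.50 are the best per m³.
Greedy by ratio would take printed materials + 3×insulation panels + pipe sections + 2×steel fittings: 58 m³ used, total 13255.
The 2 m³ tied up in insulation panels is better spent on machine parts — total rises to 13454 (60 m³).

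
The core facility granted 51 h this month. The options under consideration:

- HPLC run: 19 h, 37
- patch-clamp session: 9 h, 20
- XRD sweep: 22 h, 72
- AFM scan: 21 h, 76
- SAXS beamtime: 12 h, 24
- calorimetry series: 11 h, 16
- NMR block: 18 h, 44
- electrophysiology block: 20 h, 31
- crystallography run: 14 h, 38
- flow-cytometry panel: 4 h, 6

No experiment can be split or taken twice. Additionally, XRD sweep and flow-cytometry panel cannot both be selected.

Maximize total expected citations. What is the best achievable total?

Best packing: XRD sweep + AFM scan — 43 h, 148 total.

148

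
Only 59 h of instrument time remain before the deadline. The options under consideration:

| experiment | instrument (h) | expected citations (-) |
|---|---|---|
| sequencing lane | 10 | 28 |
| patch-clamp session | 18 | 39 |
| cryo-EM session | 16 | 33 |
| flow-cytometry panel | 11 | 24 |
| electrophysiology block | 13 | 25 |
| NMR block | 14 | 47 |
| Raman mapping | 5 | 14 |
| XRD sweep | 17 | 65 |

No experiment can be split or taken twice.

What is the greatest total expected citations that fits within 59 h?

179

Density check — XRD sweep 3.82, NMR block 3.36, sequencing lane 2.80, Raman mapping 2.80 are the best per h.
Filling by ratio: sequencing lane + flow-cytometry panel + NMR block + Raman mapping + XRD sweep for 178, with 2 h left unused.
Replace flow-cytometry panel and Raman mapping with patch-clamp session: the trade gains 1 net, giving 179 at 59 h.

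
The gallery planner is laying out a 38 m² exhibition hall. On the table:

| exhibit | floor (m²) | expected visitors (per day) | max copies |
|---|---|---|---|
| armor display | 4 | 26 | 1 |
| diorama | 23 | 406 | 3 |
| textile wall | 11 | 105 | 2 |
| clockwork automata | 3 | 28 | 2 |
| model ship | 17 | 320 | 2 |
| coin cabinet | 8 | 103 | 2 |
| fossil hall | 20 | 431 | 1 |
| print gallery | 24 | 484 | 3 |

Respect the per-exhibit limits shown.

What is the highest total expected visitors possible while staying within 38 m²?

751

Density check — fossil hall 21.55, print gallery 20.17, model ship 18.82, diorama 17.65 are the best per m².
Taking model ship + fossil hall: 37 m² used, 751 in expected visitors.
That's the maximum — no swap from here does better than 751.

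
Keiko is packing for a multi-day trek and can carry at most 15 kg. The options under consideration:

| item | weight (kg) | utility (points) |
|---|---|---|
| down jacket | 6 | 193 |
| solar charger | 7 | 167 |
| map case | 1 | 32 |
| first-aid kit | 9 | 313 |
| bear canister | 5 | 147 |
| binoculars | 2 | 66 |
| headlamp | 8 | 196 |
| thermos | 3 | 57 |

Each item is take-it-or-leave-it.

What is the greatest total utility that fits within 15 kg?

Density check — first-aid kit 34.78, binoculars 33.00, down jacket 32.17 are the best per kg.
Greedy by ratio would take map case + first-aid kit + binoculars + thermos: 15 kg used, total 468.
The 6 kg tied up in map case and binoculars and thermos is better spent on down jacket — total rises to 506 (15 kg).
Next best is map case + first-aid kit + bear canister at 492 (15 kg) — short by 14.

506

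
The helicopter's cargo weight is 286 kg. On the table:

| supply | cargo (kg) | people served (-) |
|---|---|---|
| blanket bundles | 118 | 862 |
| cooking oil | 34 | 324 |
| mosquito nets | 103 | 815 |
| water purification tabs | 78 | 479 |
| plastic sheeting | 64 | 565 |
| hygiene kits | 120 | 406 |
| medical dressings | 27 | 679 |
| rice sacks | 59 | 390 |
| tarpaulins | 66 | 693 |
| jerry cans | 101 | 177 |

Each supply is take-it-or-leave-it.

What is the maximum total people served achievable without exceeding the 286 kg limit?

2799

Filling by ratio: cooking oil + plastic sheeting + medical dressings + rice sacks + tarpaulins for 2651, with 36 kg left unused.
The 93 kg tied up in cooking oil and rice sacks is better spent on blanket bundles — total rises to 2799 (275 kg).
The closest alternative, mosquito nets + plastic sheeting + medical dressings + tarpaulins, reaches only 2752.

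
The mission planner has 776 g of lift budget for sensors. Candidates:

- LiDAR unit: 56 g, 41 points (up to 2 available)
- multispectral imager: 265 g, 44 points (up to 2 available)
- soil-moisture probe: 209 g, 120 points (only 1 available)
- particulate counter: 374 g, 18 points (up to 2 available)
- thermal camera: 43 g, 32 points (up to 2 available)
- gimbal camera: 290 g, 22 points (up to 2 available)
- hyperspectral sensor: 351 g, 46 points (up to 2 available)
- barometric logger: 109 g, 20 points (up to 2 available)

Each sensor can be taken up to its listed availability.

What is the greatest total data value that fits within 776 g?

A density-first pass picks 2×LiDAR unit + soil-moisture probe + 2×thermal camera + 2×barometric logger — 306 at 625 g.
The 218 g tied up in 2×barometric logger is better spent on hyperspectral sensor — total rises to 312 (758 g).
Every other selection either busts 776 g or exceeds an availability limit or fails to beat 312.

312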